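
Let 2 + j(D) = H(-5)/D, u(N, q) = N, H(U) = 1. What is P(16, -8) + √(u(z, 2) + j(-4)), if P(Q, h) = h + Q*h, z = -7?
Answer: -136 + I*√37/2 ≈ -136.0 + 3.0414*I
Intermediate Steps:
j(D) = -2 + 1/D
P(16, -8) + √(u(z, 2) + j(-4)) = -8*(1 + 16) + √(-7 + (-2 + 1/(-4))) = -8*17 + √(-7 + (-2 - ¼)) = -136 + √(-7 - 9/4) = -136 + √(-37/4) = -136 + I*√37/2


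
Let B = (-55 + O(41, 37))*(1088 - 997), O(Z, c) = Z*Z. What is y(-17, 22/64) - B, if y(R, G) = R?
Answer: -147983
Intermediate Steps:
O(Z, c) = Z²
B = 147966 (B = (-55 + 41²)*(1088 - 997) = (-55 + 1681)*91 = 1626*91 = 147966)
y(-17, 22/64) - B = -17 - 1*147966 = -17 - 147966 = -147983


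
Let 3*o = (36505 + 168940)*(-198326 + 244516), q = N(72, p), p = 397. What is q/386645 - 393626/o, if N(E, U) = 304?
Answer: 242822880889/366906948673475 ≈ 0.00066181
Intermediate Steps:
q = 304
o = 9489504550/3 (o = ((36505 + 168940)*(-198326 + 244516))/3 = (205445*46190)/3 = (⅓)*9489504550 = 9489504550/3 ≈ 3.1632e+9)
q/386645 - 393626/o = 304/386645 - 393626/9489504550/3 = 304*(1/386645) - 393626*3/9489504550 = 304/386645 - 590439/4744752275 = 242822880889/366906948673475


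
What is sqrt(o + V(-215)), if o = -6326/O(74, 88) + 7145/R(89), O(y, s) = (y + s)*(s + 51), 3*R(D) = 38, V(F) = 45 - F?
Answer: sqrt(1861669375262)/47538 ≈ 28.702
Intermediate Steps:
R(D) = 38/3 (R(D) = (1/3)*38 = 38/3)
O(y, s) = (51 + s)*(s + y) (O(y, s) = (s + y)*(51 + s) = (51 + s)*(s + y))
o = 241216471/427842 (o = -6326/(88**2 + 51*88 + 51*74 + 88*74) + 7145/(38/3) = -6326/(7744 + 4488 + 3774 + 6512) + 7145*(3/38) = -6326/22518 + 21435/38 = -6326*1/22518 + 21435/38 = -3163/11259 + 21435/38 = 241216471/427842 ≈ 563.80)
sqrt(o + V(-215)) = sqrt(241216471/427842 + (45 - 1*(-215))) = sqrt(241216471/427842 + (45 + 215)) = sqrt(241216471/427842 + 260) = sqrt(352455391/427842) = sqrt(1861669375262)/47538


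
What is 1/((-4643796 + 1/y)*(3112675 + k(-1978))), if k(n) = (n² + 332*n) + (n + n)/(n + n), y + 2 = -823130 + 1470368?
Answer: -161809/4785314714291111180 ≈ -3.3814e-14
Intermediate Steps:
y = 647236 (y = -2 + (-823130 + 1470368) = -2 + 647238 = 647236)
k(n) = 1 + n² + 332*n (k(n) = (n² + 332*n) + (2*n)/((2*n)) = (n² + 332*n) + (2*n)*(1/(2*n)) = (n² + 332*n) + 1 = 1 + n² + 332*n)
1/((-4643796 + 1/y)*(3112675 + k(-1978))) = 1/((-4643796 + 1/647236)*(3112675 + (1 + (-1978)² + 332*(-1978)))) = 1/((-4643796 + 1/647236)*(3112675 + (1 + 3912484 - 656696))) = 1/(-3005631947855*(3112675 + 3255789)/647236) = 1/(-3005631947855/647236*6368464) = 1/(-4785314714291111180/161809) = -161809/4785314714291111180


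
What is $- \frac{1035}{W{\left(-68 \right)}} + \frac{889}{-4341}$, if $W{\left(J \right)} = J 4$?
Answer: $\frac{4251127}{1180752} \approx 3.6004$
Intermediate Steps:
$W{\left(J \right)} = 4 J$
$- \frac{1035}{W{\left(-68 \right)}} + \frac{889}{-4341} = - \frac{1035}{4 \left(-68\right)} + \frac{889}{-4341} = - \frac{1035}{-272} + 889 \left(- \frac{1}{4341}\right) = \left(-1035\right) \left(- \frac{1}{272}\right) - \frac{889}{4341} = \frac{1035}{272} - \frac{889}{4341} = \frac{4251127}{1180752}$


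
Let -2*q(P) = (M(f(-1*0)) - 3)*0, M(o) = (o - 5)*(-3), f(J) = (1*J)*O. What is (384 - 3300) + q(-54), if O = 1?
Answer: -2916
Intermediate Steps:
f(J) = J (f(J) = (1*J)*1 = J*1 = J)
M(o) = 15 - 3*o (M(o) = (-5 + o)*(-3) = 15 - 3*o)
q(P) = 0 (q(P) = -((15 - (-3)*0) - 3)*0/2 = -((15 - 3*0) - 3)*0/2 = -((15 + 0) - 3)*0/2 = -(15 - 3)*0/2 = -6*0 = -½*0 = 0)
(384 - 3300) + q(-54) = (384 - 3300) + 0 = -2916 + 0 = -2916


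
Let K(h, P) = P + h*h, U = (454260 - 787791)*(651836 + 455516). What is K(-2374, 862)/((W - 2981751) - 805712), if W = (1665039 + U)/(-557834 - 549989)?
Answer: -3122254000687/1913252034088 ≈ -1.6319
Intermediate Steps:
U = -369336219912 (U = -333531*1107352 = -369336219912)
W = 369334554873/1107823 (W = (1665039 - 369336219912)/(-557834 - 549989) = -369334554873/(-1107823) = -369334554873*(-1/1107823) = 369334554873/1107823 ≈ 3.3339e+5)
K(h, P) = P + h²
K(-2374, 862)/((W - 2981751) - 805712) = (862 + (-2374)²)/((369334554873/1107823 - 2981751) - 805712) = (862 + 5635876)/(-2933917783200/1107823 - 805712) = 5636738/(-3826504068176/1107823) = 5636738*(-1107823/3826504068176) = -3122254000687/1913252034088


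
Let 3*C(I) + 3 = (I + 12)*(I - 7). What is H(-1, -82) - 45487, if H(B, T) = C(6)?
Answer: -45494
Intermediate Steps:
C(I) = -1 + (-7 + I)*(12 + I)/3 (C(I) = -1 + ((I + 12)*(I - 7))/3 = -1 + ((12 + I)*(-7 + I))/3 = -1 + ((-7 + I)*(12 + I))/3 = -1 + (-7 + I)*(12 + I)/3)
H(B, T) = -7 (H(B, T) = -29 + (⅓)*6² + (5/3)*6 = -29 + (⅓)*36 + 10 = -29 + 12 + 10 = -7)
H(-1, -82) - 45487 = -7 - 45487 = -45494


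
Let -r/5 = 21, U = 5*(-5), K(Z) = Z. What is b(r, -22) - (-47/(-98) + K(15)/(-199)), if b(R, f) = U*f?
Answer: 10718217/19502 ≈ 549.60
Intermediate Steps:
U = -25
r = -105 (r = -5*21 = -105)
b(R, f) = -25*f
b(r, -22) - (-47/(-98) + K(15)/(-199)) = -25*(-22) - (-47/(-98) + 15/(-199)) = 550 - (-47*(-1/98) + 15*(-1/199)) = 550 - (47/98 - 15/199) = 550 - 1*7883/19502 = 550 - 7883/19502 = 10718217/19502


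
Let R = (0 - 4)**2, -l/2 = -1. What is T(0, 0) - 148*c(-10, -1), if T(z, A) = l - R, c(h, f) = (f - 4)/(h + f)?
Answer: -894/11 ≈ -81.273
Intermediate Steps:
c(h, f) = (-4 + f)/(f + h)
l = 2 (l = -2*(-1) = 2)
R = 16 (R = (-4)**2 = 16)
T(z, A) = -14 (T(z, A) = 2 - 1*16 = 2 - 16 = -14)
T(0, 0) - 148*c(-10, -1) = -14 - 148*(-4 - 1)/(-1 - 10) = -14 - 148*(-5)/(-11) = -14 - (-148)*(-5)/11 = -14 - 148*5/11 = -14 - 740/11 = -894/11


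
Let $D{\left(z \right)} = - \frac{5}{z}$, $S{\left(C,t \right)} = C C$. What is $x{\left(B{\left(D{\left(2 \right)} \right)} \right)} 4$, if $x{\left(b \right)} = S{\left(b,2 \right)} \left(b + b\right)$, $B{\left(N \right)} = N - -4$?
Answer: $27$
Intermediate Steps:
$S{\left(C,t \right)} = C^{2}$
$B{\left(N \right)} = 4 + N$ ($B{\left(N \right)} = N + 4 = 4 + N$)
$x{\left(b \right)} = 2 b^{3}$ ($x{\left(b \right)} = b^{2} \left(b + b\right) = b^{2} \cdot 2 b = 2 b^{3}$)
$x{\left(B{\left(D{\left(2 \right)} \right)} \right)} 4 = 2 \left(4 - \frac{5}{2}\right)^{3} \cdot 4 = 2 \left(\frac{3}{2}\right)^{3} \cdot 4 = 2 \cdot \frac{27}{8} \cdot 4 = \frac{27}{4} \cdot 4 = 27$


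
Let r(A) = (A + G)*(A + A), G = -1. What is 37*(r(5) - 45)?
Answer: -185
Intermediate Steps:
r(A) = 2*A*(-1 + A) (r(A) = (A - 1)*(A + A) = (-1 + A)*(2*A) = 2*A*(-1 + A))
37*(r(5) - 45) = 37*(2*5*(-1 + 5) - 45) = 37*(2*5*4 - 45) = 37*(40 - 45) = 37*(-5) = -185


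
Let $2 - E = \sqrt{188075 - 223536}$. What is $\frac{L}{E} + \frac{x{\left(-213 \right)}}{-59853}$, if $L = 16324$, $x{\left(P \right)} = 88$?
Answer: $\frac{1950959824}{2122686645} + \frac{16324 i \sqrt{35461}}{35465} \approx 0.9191 + 86.677 i$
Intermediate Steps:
$E = 2 - i \sqrt{35461}$ ($E = 2 - \sqrt{188075 - 223536} = 2 - \sqrt{-35461} = 2 - i \sqrt{35461} \approx 2.0 - 188.31 i$)
$\frac{L}{E} + \frac{x{\left(-213 \right)}}{-59853} = \frac{16324}{2 - i \sqrt{35461}} + \frac{88}{-59853} = \frac{16324}{2 - i \sqrt{35461}} + 88 \left(- \frac{1}{59853}\right) = \frac{16324}{2 - i \sqrt{35461}} - \frac{88}{59853} = - \frac{88}{59853} + \frac{16324}{2 - i \sqrt{35461}}$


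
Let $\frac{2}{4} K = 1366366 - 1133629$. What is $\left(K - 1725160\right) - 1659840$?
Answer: $-2919526$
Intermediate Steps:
$K = 465474$ ($K = 2 \left(1366366 - 1133629\right) = 2 \cdot 232737 = 465474$)
$\left(K - 1725160\right) - 1659840 = \left(465474 - 1725160\right) - 1659840 = -1259686 - 1659840 = -2919526$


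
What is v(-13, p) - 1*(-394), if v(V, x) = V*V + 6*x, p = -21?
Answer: 437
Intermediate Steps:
v(V, x) = V**2 + 6*x
v(-13, p) - 1*(-394) = ((-13)**2 + 6*(-21)) - 1*(-394) = (169 - 126) + 394 = 43 + 394 = 437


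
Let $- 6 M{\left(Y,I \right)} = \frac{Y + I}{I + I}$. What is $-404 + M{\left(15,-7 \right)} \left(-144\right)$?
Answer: $- \frac{2924}{7} \approx -417.71$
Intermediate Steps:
$M{\left(Y,I \right)} = - \frac{I + Y}{12 I}$ ($M{\left(Y,I \right)} = - \frac{\left(Y + I\right) \frac{1}{I + I}}{6} = - \frac{\left(I + Y\right) \frac{1}{2 I}}{6} = - \frac{\frac{1}{2} \frac{1}{I} \left(I + Y\right)}{6} = - \frac{I + Y}{12 I}$)
$-404 + M{\left(15,-7 \right)} \left(-144\right) = -404 + \frac{\left(-1\right) \left(-7\right) - 15}{12 \left(-7\right)} \left(-144\right) = -404 + \frac{1}{12} \left(- \frac{1}{7}\right) \left(7 - 15\right) \left(-144\right) = -404 + \frac{1}{12} \left(- \frac{1}{7}\right) \left(-8\right) \left(-144\right) = -404 + \frac{2}{21} \left(-144\right) = -404 - \frac{96}{7} = - \frac{2924}{7}$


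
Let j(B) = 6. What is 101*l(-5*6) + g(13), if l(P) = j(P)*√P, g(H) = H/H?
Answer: 1 + 606*I*√30 ≈ 1.0 + 3319.2*I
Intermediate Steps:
g(H) = 1
l(P) = 6*√P
101*l(-5*6) + g(13) = 101*(6*√(-5*6)) + 1 = 101*(6*√(-30)) + 1 = 101*(6*(I*√30)) + 1 = 101*(6*I*√30) + 1 = 606*I*√30 + 1 = 1 + 606*I*√30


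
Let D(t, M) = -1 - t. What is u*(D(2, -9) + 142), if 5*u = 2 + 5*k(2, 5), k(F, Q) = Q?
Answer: 3753/5 ≈ 750.60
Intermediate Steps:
u = 27/5 (u = (2 + 5*5)/5 = (2 + 25)/5 = (⅕)*27 = 27/5 ≈ 5.4000)
u*(D(2, -9) + 142) = 27*((-1 - 1*2) + 142)/5 = 27*((-1 - 2) + 142)/5 = 27*(-3 + 142)/5 = (27/5)*139 = 3753/5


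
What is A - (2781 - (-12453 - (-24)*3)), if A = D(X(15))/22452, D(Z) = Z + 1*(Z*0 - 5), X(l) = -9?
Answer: -170208619/11226 ≈ -15162.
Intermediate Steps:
D(Z) = -5 + Z (D(Z) = Z + 1*(0 - 5) = Z + 1*(-5) = Z - 5 = -5 + Z)
A = -7/11226 (A = (-5 - 9)/22452 = -14*1/22452 = -7/11226 ≈ -0.00062355)
A - (2781 - (-12453 - (-24)*3)) = -7/11226 - (2781 - (-12453 - (-24)*3)) = -7/11226 - (2781 - (-12453 - 1*(-72))) = -7/11226 - (2781 - (-12453 + 72)) = -7/11226 - (2781 - 1*(-12381)) = -7/11226 - (2781 + 12381) = -7/11226 - 1*15162 = -7/11226 - 15162 = -170208619/11226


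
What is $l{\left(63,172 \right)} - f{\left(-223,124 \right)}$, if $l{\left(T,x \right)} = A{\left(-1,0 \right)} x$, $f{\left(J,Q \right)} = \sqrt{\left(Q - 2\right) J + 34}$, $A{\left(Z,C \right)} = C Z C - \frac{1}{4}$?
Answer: $-43 - 2 i \sqrt{6793} \approx -43.0 - 164.84 i$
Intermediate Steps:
$A{\left(Z,C \right)} = - \frac{1}{4} + Z C^{2}$ ($A{\left(Z,C \right)} = Z C^{2} - \frac{1}{4} = - \frac{1}{4} + Z C^{2}$)
$f{\left(J,Q \right)} = \sqrt{34 + J \left(-2 + Q\right)}$ ($f{\left(J,Q \right)} = \sqrt{\left(-2 + Q\right) J + 34} = \sqrt{J \left(-2 + Q\right) + 34} = \sqrt{34 + J \left(-2 + Q\right)}$)
$l{\left(T,x \right)} = - \frac{x}{4}$ ($l{\left(T,x \right)} = \left(- \frac{1}{4} - 0^{2}\right) x = \left(- \frac{1}{4} - 0\right) x = \left(- \frac{1}{4} + 0\right) x = - \frac{x}{4}$)
$l{\left(63,172 \right)} - f{\left(-223,124 \right)} = \left(- \frac{1}{4}\right) 172 - \sqrt{34 - -446 - 27652} = -43 - \sqrt{34 + 446 - 27652} = -43 - \sqrt{-27172} = -43 - 2 i \sqrt{6793}$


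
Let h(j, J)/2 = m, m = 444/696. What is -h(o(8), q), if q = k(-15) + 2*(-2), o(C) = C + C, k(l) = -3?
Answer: -37/29 ≈ -1.2759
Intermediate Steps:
o(C) = 2*C
m = 37/58 (m = 444*(1/696) = 37/58 ≈ 0.63793)
q = -7 (q = -3 + 2*(-2) = -3 - 4 = -7)
h(j, J) = 37/29 (h(j, J) = 2*(37/58) = 37/29)
-h(o(8), q) = -1*37/29 = -37/29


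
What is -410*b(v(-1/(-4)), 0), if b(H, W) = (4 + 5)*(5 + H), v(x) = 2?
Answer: -25830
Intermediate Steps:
b(H, W) = 45 + 9*H (b(H, W) = 9*(5 + H) = 45 + 9*H)
-410*b(v(-1/(-4)), 0) = -410*(45 + 9*2) = -410*(45 + 18) = -410*63 = -25830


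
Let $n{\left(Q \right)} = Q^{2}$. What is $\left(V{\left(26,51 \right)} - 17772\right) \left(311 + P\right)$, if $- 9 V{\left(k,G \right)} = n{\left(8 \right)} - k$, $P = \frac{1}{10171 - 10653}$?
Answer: $- \frac{3997010231}{723} \approx -5.5284 \cdot 10^{6}$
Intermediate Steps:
$P = - \frac{1}{482}$ ($P = \frac{1}{-482} = - \frac{1}{482} \approx -0.0020747$)
$V{\left(k,G \right)} = - \frac{64}{9} + \frac{k}{9}$ ($V{\left(k,G \right)} = - \frac{8^{2} - k}{9} = - \frac{64 - k}{9} = - \frac{64}{9} + \frac{k}{9}$)
$\left(V{\left(26,51 \right)} - 17772\right) \left(311 + P\right) = \left(\left(- \frac{64}{9} + \frac{1}{9} \cdot 26\right) - 17772\right) \left(311 - \frac{1}{482}\right) = \left(\left(- \frac{64}{9} + \frac{26}{9}\right) - 17772\right) \frac{149901}{482} = \left(- \frac{38}{9} - 17772\right) \frac{149901}{482} = \left(- \frac{159986}{9}\right) \frac{149901}{482} = - \frac{3997010231}{723}$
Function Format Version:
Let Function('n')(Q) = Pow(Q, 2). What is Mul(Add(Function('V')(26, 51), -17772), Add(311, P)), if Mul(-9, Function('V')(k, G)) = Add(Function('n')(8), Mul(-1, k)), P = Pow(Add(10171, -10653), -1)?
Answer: Rational(-3997010231, 723) ≈ -5.5284e+6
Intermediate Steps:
P = Rational(-1, 482) (P = Pow(-482, -1) = Rational(-1, 482) ≈ -0.0020747)
Function('V')(k, G) = Add(Rational(-64, 9), Mul(Rational(1, 9), k)) (Function('V')(k, G) = Mul(Rational(-1, 9), Add(Pow(8, 2), Mul(-1, k))) = Mul(Rational(-1, 9), Add(64, Mul(-1, k))) = Add(Rational(-64, 9), Mul(Rational(1, 9), k)))
Mul(Add(Function('V')(26, 51), -17772), Add(311, P)) = Mul(Add(Add(Rational(-64, 9), Mul(Rational(1, 9), 26)), -17772), Add(311, Rational(-1, 482))) = Mul(Add(Add(Rational(-64, 9), Rational(26, 9)), -17772), Rational(149901, 482)) = Mul(Add(Rational(-38, 9), -17772), Rational(149901, 482)) = Mul(Rational(-159986, 9), Rational(149901, 482)) = Rational(-3997010231, 723)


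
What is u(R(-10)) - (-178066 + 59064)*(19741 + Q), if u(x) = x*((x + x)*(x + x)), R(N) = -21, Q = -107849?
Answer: -10485065260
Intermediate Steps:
u(x) = 4*x³ (u(x) = x*((2*x)*(2*x)) = x*(4*x²) = 4*x³)
u(R(-10)) - (-178066 + 59064)*(19741 + Q) = 4*(-21)³ - (-178066 + 59064)*(19741 - 107849) = 4*(-9261) - (-119002)*(-88108) = -37044 - 1*10485028216 = -37044 - 10485028216 = -10485065260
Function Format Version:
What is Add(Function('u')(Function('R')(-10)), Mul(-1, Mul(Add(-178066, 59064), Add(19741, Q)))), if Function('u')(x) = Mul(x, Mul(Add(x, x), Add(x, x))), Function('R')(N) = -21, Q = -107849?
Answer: -10485065260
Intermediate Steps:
Function('u')(x) = Mul(4, Pow(x, 3)) (Function('u')(x) = Mul(x, Mul(Mul(2, x), Mul(2, x))) = Mul(x, Mul(4, Pow(x, 2))) = Mul(4, Pow(x, 3)))
Add(Function('u')(Function('R')(-10)), Mul(-1, Mul(Add(-178066, 59064), Add(19741, Q)))) = Add(Mul(4, Pow(-21, 3)), Mul(-1, Mul(Add(-178066, 59064), Add(19741, -107849)))) = Add(Mul(4, -9261), Mul(-1, Mul(-119002, -88108))) = Add(-37044, Mul(-1, 10485028216)) = Add(-37044, -10485028216) = -10485065260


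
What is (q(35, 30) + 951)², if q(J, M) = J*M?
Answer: 4004001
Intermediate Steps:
(q(35, 30) + 951)² = (35*30 + 951)² = (1050 + 951)² = 2001² = 4004001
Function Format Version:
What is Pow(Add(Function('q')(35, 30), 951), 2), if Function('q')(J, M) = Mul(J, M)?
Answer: 4004001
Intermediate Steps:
Pow(Add(Function('q')(35, 30), 951), 2) = Pow(Add(Mul(35, 30), 951), 2) = Pow(Add(1050, 951), 2) = Pow(2001, 2) = 4004001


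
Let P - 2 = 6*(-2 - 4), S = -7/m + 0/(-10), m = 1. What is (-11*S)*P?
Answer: -2618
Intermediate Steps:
S = -7 (S = -7/1 + 0/(-10) = -7*1 + 0*(-⅒) = -7 + 0 = -7)
P = -34 (P = 2 + 6*(-2 - 4) = 2 + 6*(-6) = 2 - 36 = -34)
(-11*S)*P = -11*(-7)*(-34) = 77*(-34) = -2618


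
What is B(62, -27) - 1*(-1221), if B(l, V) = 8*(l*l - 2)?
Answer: 31957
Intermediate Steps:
B(l, V) = -16 + 8*l**2 (B(l, V) = 8*(l**2 - 2) = 8*(-2 + l**2) = -16 + 8*l**2)
B(62, -27) - 1*(-1221) = (-16 + 8*62**2) - 1*(-1221) = (-16 + 8*3844) + 1221 = (-16 + 30752) + 1221 = 30736 + 1221 = 31957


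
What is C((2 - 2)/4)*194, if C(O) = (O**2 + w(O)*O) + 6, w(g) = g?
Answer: 1164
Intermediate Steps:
C(O) = 6 + 2*O**2 (C(O) = (O**2 + O*O) + 6 = (O**2 + O**2) + 6 = 2*O**2 + 6 = 6 + 2*O**2)
C((2 - 2)/4)*194 = (6 + 2*((2 - 2)/4)**2)*194 = (6 + 2*(0*(1/4))**2)*194 = (6 + 2*0**2)*194 = (6 + 2*0)*194 = (6 + 0)*194 = 6*194 = 1164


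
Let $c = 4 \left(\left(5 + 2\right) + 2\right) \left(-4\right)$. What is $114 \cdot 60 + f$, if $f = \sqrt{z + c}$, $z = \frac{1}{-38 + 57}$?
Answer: $6840 + \frac{i \sqrt{51965}}{19} \approx 6840.0 + 11.998 i$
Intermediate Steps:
$z = \frac{1}{19} \approx 0.052632$
$c = -144$ ($c = 4 \left(7 + 2\right) \left(-4\right) = 4 \cdot 9 \left(-4\right) = 36 \left(-4\right) = -144$)
$f = \frac{i \sqrt{51965}}{19}$ ($f = \sqrt{\frac{1}{19} - 144} = \sqrt{- \frac{2735}{19}} = \frac{i \sqrt{51965}}{19} \approx 11.998 i$)
$114 \cdot 60 + f = 114 \cdot 60 + \frac{i \sqrt{51965}}{19} = 6840 + \frac{i \sqrt{51965}}{19}$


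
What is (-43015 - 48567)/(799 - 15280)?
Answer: 91582/14481 ≈ 6.3243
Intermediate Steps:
(-43015 - 48567)/(799 - 15280) = -91582/(-14481) = -91582*(-1/14481) = 91582/14481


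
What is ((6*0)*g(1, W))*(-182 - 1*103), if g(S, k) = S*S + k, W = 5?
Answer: 0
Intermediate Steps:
g(S, k) = k + S² (g(S, k) = S² + k = k + S²)
((6*0)*g(1, W))*(-182 - 1*103) = ((6*0)*(5 + 1²))*(-182 - 1*103) = (0*(5 + 1))*(-182 - 103) = (0*6)*(-285) = 0*(-285) = 0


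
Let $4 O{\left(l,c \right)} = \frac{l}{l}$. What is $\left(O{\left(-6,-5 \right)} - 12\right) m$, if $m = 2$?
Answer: $- \frac{47}{2} \approx -23.5$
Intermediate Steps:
$O{\left(l,c \right)} = \frac{1}{4}$ ($O{\left(l,c \right)} = \frac{l \frac{1}{l}}{4} = \frac{1}{4} \cdot 1 = \frac{1}{4}$)
$\left(O{\left(-6,-5 \right)} - 12\right) m = \left(\frac{1}{4} - 12\right) 2 = \left(- \frac{47}{4}\right) 2 = - \frac{47}{2}$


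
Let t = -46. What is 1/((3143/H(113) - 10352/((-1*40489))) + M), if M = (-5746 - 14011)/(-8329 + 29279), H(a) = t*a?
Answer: -1102293792725/1424203426676 ≈ -0.77397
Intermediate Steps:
H(a) = -46*a
M = -19757/20950 ≈ -0.94306
1/((3143/H(113) - 10352/((-1*40489))) + M) = 1/((3143/((-46*113)) - 10352/((-1*40489))) - 19757/20950) = 1/((3143/(-5198) - 10352/(-40489)) - 19757/20950) = 1/((3143*(-1/5198) - 10352*(-1/40489)) - 19757/20950) = 1/((-3143/5198 + 10352/40489) - 19757/20950) = 1/(-73447231/210461822 - 19757/20950) = 1/(-1424203426676/1102293792725) = -1102293792725/1424203426676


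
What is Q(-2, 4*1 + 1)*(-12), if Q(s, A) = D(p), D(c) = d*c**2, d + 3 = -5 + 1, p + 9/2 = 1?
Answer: 1029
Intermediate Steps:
p = -7/2 (p = -9/2 + 1 = -7/2 ≈ -3.5000)
d = -7 (d = -3 + (-5 + 1) = -3 - 4 = -7)
D(c) = -7*c**2
Q(s, A) = -343/4 (Q(s, A) = -7*(-7/2)**2 = -7*49/4 = -343/4)
Q(-2, 4*1 + 1)*(-12) = -343/4*(-12) = 1029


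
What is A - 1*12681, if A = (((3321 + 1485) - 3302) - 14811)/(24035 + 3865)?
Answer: -353813207/27900 ≈ -12681.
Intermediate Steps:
A = -13307/27900 (A = ((4806 - 3302) - 14811)/27900 = (1504 - 14811)*(1/27900) = -13307*1/27900 = -13307/27900 ≈ -0.47695)
A - 1*12681 = -13307/27900 - 1*12681 = -13307/27900 - 12681 = -353813207/27900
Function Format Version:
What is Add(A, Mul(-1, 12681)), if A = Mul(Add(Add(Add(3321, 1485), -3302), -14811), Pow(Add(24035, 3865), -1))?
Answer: Rational(-353813207, 27900) ≈ -12681.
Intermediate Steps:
A = Rational(-13307, 27900) (A = Mul(Add(Add(4806, -3302), -14811), Pow(27900, -1)) = Mul(Add(1504, -14811), Rational(1, 27900)) = Mul(-13307, Rational(1, 27900)) = Rational(-13307, 27900) ≈ -0.47695)
Add(A, Mul(-1, 12681)) = Add(Rational(-13307, 27900), Mul(-1, 12681)) = Add(Rational(-13307, 27900), -12681) = Rational(-353813207, 27900)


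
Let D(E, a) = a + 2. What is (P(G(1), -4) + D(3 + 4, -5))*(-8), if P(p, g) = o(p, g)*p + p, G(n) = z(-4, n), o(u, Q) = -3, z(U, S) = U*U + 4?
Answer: 344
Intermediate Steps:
z(U, S) = 4 + U**2 (z(U, S) = U**2 + 4 = 4 + U**2)
G(n) = 20 (G(n) = 4 + (-4)**2 = 4 + 16 = 20)
D(E, a) = 2 + a
P(p, g) = -2*p (P(p, g) = -3*p + p = -2*p)
(P(G(1), -4) + D(3 + 4, -5))*(-8) = (-2*20 + (2 - 5))*(-8) = (-40 - 3)*(-8) = -43*(-8) = 344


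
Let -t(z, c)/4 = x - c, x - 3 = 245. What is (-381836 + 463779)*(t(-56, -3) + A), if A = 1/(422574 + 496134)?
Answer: -75582816320633/918708 ≈ -8.2271e+7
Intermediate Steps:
x = 248 (x = 3 + 245 = 248)
A = 1/918708 ≈ 1.0885e-6
t(z, c) = -992 + 4*c (t(z, c) = -4*(248 - c) = -992 + 4*c)
(-381836 + 463779)*(t(-56, -3) + A) = (-381836 + 463779)*((-992 + 4*(-3)) + 1/918708) = 81943*((-992 - 12) + 1/918708) = 81943*(-1004 + 1/918708) = 81943*(-922382831/918708) = -75582816320633/918708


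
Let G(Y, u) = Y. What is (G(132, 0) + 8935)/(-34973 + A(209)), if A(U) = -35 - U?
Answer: -9067/35217 ≈ -0.25746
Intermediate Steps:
(G(132, 0) + 8935)/(-34973 + A(209)) = (132 + 8935)/(-34973 + (-35 - 1*209)) = 9067/(-34973 + (-35 - 209)) = 9067/(-34973 - 244) = 9067/(-35217) = 9067*(-1/35217) = -9067/35217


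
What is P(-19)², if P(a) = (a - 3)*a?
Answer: 174724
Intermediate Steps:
P(a) = a*(-3 + a) (P(a) = (-3 + a)*a = a*(-3 + a))
P(-19)² = (-19*(-3 - 19))² = (-19*(-22))² = 418² = 174724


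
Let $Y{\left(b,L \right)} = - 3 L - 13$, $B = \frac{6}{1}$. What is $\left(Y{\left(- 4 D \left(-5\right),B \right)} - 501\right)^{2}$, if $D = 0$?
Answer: $283024$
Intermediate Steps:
$B = 6$ ($B = 6 \cdot 1 = 6$)
$Y{\left(b,L \right)} = -13 - 3 L$
$\left(Y{\left(- 4 D \left(-5\right),B \right)} - 501\right)^{2} = \left(\left(-13 - 18\right) - 501\right)^{2} = \left(-31 - 501\right)^{2} = \left(-532\right)^{2} = 283024$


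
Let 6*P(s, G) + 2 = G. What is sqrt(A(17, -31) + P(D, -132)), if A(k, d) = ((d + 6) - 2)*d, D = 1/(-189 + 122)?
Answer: 2*sqrt(1833)/3 ≈ 28.542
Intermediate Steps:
D = -1/67 (D = 1/(-67) = -1/67 ≈ -0.014925)
P(s, G) = -1/3 + G/6
A(k, d) = d*(4 + d) (A(k, d) = ((6 + d) - 2)*d = (4 + d)*d = d*(4 + d))
sqrt(A(17, -31) + P(D, -132)) = sqrt(-31*(4 - 31) + (-1/3 + (1/6)*(-132))) = sqrt(-31*(-27) + (-1/3 - 22)) = sqrt(837 - 67/3) = sqrt(2444/3) = 2*sqrt(1833)/3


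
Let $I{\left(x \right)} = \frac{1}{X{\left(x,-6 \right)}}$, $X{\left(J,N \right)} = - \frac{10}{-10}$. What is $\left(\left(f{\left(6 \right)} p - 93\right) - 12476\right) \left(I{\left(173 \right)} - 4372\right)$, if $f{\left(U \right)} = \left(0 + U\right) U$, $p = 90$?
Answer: $40777059$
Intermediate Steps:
$f{\left(U \right)} = U^{2}$ ($f{\left(U \right)} = U U = U^{2}$)
$X{\left(J,N \right)} = 1$ ($X{\left(J,N \right)} = \left(-10\right) \left(- \frac{1}{10}\right) = 1$)
$I{\left(x \right)} = 1$ ($I{\left(x \right)} = 1^{-1} = 1$)
$\left(\left(f{\left(6 \right)} p - 93\right) - 12476\right) \left(I{\left(173 \right)} - 4372\right) = \left(\left(6^{2} \cdot 90 - 93\right) - 12476\right) \left(1 - 4372\right) = \left(\left(36 \cdot 90 - 93\right) - 12476\right) \left(-4371\right) = \left(\left(3240 - 93\right) - 12476\right) \left(-4371\right) = \left(3147 - 12476\right) \left(-4371\right) = \left(-9329\right) \left(-4371\right) = 40777059$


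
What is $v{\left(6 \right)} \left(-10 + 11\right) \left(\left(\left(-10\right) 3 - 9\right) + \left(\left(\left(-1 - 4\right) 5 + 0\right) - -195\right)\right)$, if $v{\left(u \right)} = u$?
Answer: $786$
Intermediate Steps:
$v{\left(6 \right)} \left(-10 + 11\right) \left(\left(\left(-10\right) 3 - 9\right) + \left(\left(\left(-1 - 4\right) 5 + 0\right) - -195\right)\right) = 6 \left(-10 + 11\right) \left(\left(\left(-10\right) 3 - 9\right) + \left(\left(\left(-1 - 4\right) 5 + 0\right) - -195\right)\right) = 6 \cdot 1 \left(\left(-30 - 9\right) + \left(\left(\left(-1 - 4\right) 5 + 0\right) + 195\right)\right) = 6 \left(-39 + \left(\left(\left(-5\right) 5 + 0\right) + 195\right)\right) = 6 \left(-39 + \left(\left(-25 + 0\right) + 195\right)\right) = 6 \left(-39 + \left(-25 + 195\right)\right) = 6 \left(-39 + 170\right) = 6 \cdot 131 = 786$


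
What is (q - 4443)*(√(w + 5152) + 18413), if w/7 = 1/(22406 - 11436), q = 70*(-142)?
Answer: -264834179 - 14383*√619996393590/10970 ≈ -2.6587e+8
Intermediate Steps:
q = -9940
w = 7/10970 (w = 7/(22406 - 11436) = 7/10970 ≈ 0.00063810)
(q - 4443)*(√(w + 5152) + 18413) = (-9940 - 4443)*(√(7/10970 + 5152) + 18413) = -14383*(√(56517447/10970) + 18413) = -14383*(√619996393590/10970 + 18413) = -14383*(18413 + √619996393590/10970) = -264834179 - 14383*√619996393590/10970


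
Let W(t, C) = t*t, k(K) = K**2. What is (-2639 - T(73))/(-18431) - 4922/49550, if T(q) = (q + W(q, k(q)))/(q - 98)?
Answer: 14669152/456628025 ≈ 0.032125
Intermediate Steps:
W(t, C) = t**2
T(q) = (q + q**2)/(-98 + q) (T(q) = (q + q**2)/(q - 98) = (q + q**2)/(-98 + q))
(-2639 - T(73))/(-18431) - 4922/49550 = (-2639 - 73*(1 + 73)/(-98 + 73))/(-18431) - 4922/49550 = (-2639 - 73*74/(-25))*(-1/18431) - 4922*1/49550 = (-2639 - 73*(-1)*74/25)*(-1/18431) - 2461/24775 = (-2639 - 1*(-5402/25))*(-1/18431) - 2461/24775 = (-2639 + 5402/25)*(-1/18431) - 2461/24775 = -60573/25*(-1/18431) - 2461/24775 = 60573/460775 - 2461/24775 = 14669152/456628025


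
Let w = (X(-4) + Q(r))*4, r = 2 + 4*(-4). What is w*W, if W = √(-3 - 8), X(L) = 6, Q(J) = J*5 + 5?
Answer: -236*I*√11 ≈ -782.72*I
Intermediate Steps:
r = -14 (r = 2 - 16 = -14)
Q(J) = 5 + 5*J (Q(J) = 5*J + 5 = 5 + 5*J)
W = I*√11 (W = √(-11) = I*√11 ≈ 3.3166*I)
w = -236 (w = (6 + (5 + 5*(-14)))*4 = (6 + (5 - 70))*4 = (6 - 65)*4 = -59*4 = -236)
w*W = -236*I*√11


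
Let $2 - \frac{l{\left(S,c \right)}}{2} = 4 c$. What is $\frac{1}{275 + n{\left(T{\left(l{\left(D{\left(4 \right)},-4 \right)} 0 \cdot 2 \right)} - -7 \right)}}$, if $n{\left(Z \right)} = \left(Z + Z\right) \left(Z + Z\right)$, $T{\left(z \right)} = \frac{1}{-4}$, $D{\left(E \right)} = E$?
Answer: $\frac{4}{1829} \approx 0.002187$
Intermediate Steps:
$l{\left(S,c \right)} = 4 - 8 c$ ($l{\left(S,c \right)} = 4 - 2 \cdot 4 c = 4 - 8 c$)
$T{\left(z \right)} = - \frac{1}{4}$
$n{\left(Z \right)} = 4 Z^{2}$ ($n{\left(Z \right)} = 2 Z 2 Z = 4 Z^{2}$)
$\frac{1}{275 + n{\left(T{\left(l{\left(D{\left(4 \right)},-4 \right)} 0 \cdot 2 \right)} - -7 \right)}} = \frac{1}{275 + 4 \left(- \frac{1}{4} - -7\right)^{2}} = \frac{1}{275 + 4 \left(- \frac{1}{4} + 7\right)^{2}} = \frac{1}{275 + 4 \left(\frac{27}{4}\right)^{2}} = \frac{1}{275 + 4 \cdot \frac{729}{16}} = \frac{1}{275 + \frac{729}{4}} = \frac{1}{\frac{1829}{4}} = \frac{4}{1829}$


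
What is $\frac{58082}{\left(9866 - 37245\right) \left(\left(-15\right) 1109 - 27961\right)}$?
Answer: $\frac{29041}{610496942} \approx 4.7569 \cdot 10^{-5}$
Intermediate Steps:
$\frac{58082}{\left(9866 - 37245\right) \left(\left(-15\right) 1109 - 27961\right)} = \frac{58082}{\left(-27379\right) \left(-16635 - 27961\right)} = \frac{58082}{\left(-27379\right) \left(-44596\right)} = \frac{58082}{1220993884} = 58082 \cdot \frac{1}{1220993884} = \frac{29041}{610496942}$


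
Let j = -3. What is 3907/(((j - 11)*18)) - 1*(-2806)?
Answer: 703205/252 ≈ 2790.5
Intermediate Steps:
3907/(((j - 11)*18)) - 1*(-2806) = 3907/(((-3 - 11)*18)) - 1*(-2806) = 3907/((-14*18)) + 2806 = 3907/(-252) + 2806 = 3907*(-1/252) + 2806 = -3907/252 + 2806 = 703205/252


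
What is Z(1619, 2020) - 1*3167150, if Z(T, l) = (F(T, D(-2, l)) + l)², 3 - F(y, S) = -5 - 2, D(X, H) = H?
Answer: 953750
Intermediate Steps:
F(y, S) = 10 (F(y, S) = 3 - (-5 - 2) = 3 - 1*(-7) = 3 + 7 = 10)
Z(T, l) = (10 + l)²
Z(1619, 2020) - 1*3167150 = (10 + 2020)² - 1*3167150 = 2030² - 3167150 = 4120900 - 3167150 = 953750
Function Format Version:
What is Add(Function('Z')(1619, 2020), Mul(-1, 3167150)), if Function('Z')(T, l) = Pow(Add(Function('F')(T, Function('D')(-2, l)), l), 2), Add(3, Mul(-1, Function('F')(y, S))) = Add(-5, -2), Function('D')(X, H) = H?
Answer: 953750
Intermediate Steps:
Function('F')(y, S) = 10 (Function('F')(y, S) = Add(3, Mul(-1, Add(-5, -2))) = Add(3, Mul(-1, -7)) = Add(3, 7) = 10)
Function('Z')(T, l) = Pow(Add(10, l), 2)
Add(Function('Z')(1619, 2020), Mul(-1, 3167150)) = Add(Pow(Add(10, 2020), 2), Mul(-1, 3167150)) = Add(Pow(2030, 2), -3167150) = Add(4120900, -3167150) = 953750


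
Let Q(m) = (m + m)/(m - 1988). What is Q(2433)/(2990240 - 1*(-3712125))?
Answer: 4866/2982552425 ≈ 1.6315e-6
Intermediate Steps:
Q(m) = 2*m/(-1988 + m) (Q(m) = (2*m)/(-1988 + m) = 2*m/(-1988 + m))
Q(2433)/(2990240 - 1*(-3712125)) = (2*2433/(-1988 + 2433))/(2990240 - 1*(-3712125)) = (2*2433/445)/(2990240 + 3712125) = (2*2433*(1/445))/6702365 = (4866/445)*(1/6702365) = 4866/2982552425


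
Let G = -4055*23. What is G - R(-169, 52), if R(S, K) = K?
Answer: -93317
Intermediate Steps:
G = -93265
G - R(-169, 52) = -93265 - 1*52 = -93265 - 52 = -93317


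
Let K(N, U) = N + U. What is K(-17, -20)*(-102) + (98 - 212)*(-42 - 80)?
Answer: 17682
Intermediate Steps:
K(-17, -20)*(-102) + (98 - 212)*(-42 - 80) = (-17 - 20)*(-102) + (98 - 212)*(-42 - 80) = -37*(-102) - 114*(-122) = 3774 + 13908 = 17682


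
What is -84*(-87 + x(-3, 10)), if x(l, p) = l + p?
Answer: 6720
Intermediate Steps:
-84*(-87 + x(-3, 10)) = -84*(-87 + (-3 + 10)) = -84*(-87 + 7) = -84*(-80) = 6720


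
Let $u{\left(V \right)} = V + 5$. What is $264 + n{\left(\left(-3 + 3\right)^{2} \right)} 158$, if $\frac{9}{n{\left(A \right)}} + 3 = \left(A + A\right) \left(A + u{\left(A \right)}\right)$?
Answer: $-210$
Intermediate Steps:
$u{\left(V \right)} = 5 + V$
$n{\left(A \right)} = \frac{9}{-3 + 2 A \left(5 + 2 A\right)}$ ($n{\left(A \right)} = \frac{9}{-3 + \left(A + A\right) \left(A + \left(5 + A\right)\right)} = \frac{9}{-3 + 2 A \left(5 + 2 A\right)}$)
$264 + n{\left(\left(-3 + 3\right)^{2} \right)} 158 = 264 + \frac{9}{-3 + 4 \left(\left(-3 + 3\right)^{2}\right)^{2} + 10 \left(-3 + 3\right)^{2}} \cdot 158 = 264 + \frac{9}{-3 + 4 \left(0^{2}\right)^{2} + 10 \cdot 0^{2}} \cdot 158 = 264 + \frac{9}{-3 + 4 \cdot 0^{2} + 10 \cdot 0} \cdot 158 = 264 + \frac{9}{-3 + 4 \cdot 0 + 0} \cdot 158 = 264 + \frac{9}{-3 + 0 + 0} \cdot 158 = 264 + \frac{9}{-3} \cdot 158 = 264 + 9 \left(- \frac{1}{3}\right) 158 = 264 - 474 = -210$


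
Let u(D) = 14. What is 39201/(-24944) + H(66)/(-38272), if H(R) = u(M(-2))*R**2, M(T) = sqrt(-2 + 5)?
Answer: -5901339/1864564 ≈ -3.1650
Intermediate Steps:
M(T) = sqrt(3)
H(R) = 14*R**2
39201/(-24944) + H(66)/(-38272) = 39201/(-24944) + (14*66**2)/(-38272) = 39201*(-1/24944) + (14*4356)*(-1/38272) = -39201/24944 + 60984*(-1/38272) = -39201/24944 - 7623/4784 = -5901339/1864564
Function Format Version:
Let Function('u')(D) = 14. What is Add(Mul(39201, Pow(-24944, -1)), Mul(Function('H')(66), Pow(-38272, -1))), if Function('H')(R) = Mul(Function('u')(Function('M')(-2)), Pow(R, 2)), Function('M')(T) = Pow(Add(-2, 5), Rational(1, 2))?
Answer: Rational(-5901339, 1864564) ≈ -3.1650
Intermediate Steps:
Function('M')(T) = Pow(3, Rational(1, 2))
Function('H')(R) = Mul(14, Pow(R, 2))
Add(Mul(39201, Pow(-24944, -1)), Mul(Function('H')(66), Pow(-38272, -1))) = Add(Mul(39201, Pow(-24944, -1)), Mul(Mul(14, Pow(66, 2)), Pow(-38272, -1))) = Add(Mul(39201, Rational(-1, 24944)), Mul(Mul(14, 4356), Rational(-1, 38272))) = Add(Rational(-39201, 24944), Mul(60984, Rational(-1, 38272))) = Add(Rational(-39201, 24944), Rational(-7623, 4784)) = Rational(-5901339, 1864564)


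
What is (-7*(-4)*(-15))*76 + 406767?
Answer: 374847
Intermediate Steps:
(-7*(-4)*(-15))*76 + 406767 = (28*(-15))*76 + 406767 = -420*76 + 406767 = -31920 + 406767 = 374847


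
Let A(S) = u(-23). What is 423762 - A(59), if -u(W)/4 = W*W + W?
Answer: 425786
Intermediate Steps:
u(W) = -4*W - 4*W² (u(W) = -4*(W*W + W) = -4*(W² + W) = -4*(W + W²) = -4*W - 4*W²)
A(S) = -2024 (A(S) = -4*(-23)*(1 - 23) = -4*(-23)*(-22) = -2024)
423762 - A(59) = 423762 - 1*(-2024) = 423762 + 2024 = 425786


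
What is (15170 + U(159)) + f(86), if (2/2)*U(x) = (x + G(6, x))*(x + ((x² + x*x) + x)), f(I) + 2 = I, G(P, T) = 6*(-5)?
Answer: 6578774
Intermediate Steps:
G(P, T) = -30
f(I) = -2 + I
U(x) = (-30 + x)*(2*x + 2*x²) (U(x) = (x - 30)*(x + ((x² + x*x) + x)) = (-30 + x)*(x + ((x² + x²) + x)) = (-30 + x)*(x + (2*x² + x)) = (-30 + x)*(x + (x + 2*x²)) = (-30 + x)*(2*x + 2*x²))
(15170 + U(159)) + f(86) = (15170 + 2*159*(-30 + 159² - 29*159)) + (-2 + 86) = (15170 + 2*159*(-30 + 25281 - 4611)) + 84 = (15170 + 2*159*20640) + 84 = (15170 + 6563520) + 84 = 6578690 + 84 = 6578774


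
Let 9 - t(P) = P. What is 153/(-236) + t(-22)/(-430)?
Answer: -36553/50740 ≈ -0.72040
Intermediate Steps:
t(P) = 9 - P
153/(-236) + t(-22)/(-430) = 153/(-236) + (9 - 1*(-22))/(-430) = 153*(-1/236) + (9 + 22)*(-1/430) = -153/236 + 31*(-1/430) = -153/236 - 31/430 = -36553/50740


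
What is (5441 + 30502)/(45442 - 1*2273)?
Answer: 35943/43169 ≈ 0.83261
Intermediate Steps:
(5441 + 30502)/(45442 - 1*2273) = 35943/(45442 - 2273) = 35943/43169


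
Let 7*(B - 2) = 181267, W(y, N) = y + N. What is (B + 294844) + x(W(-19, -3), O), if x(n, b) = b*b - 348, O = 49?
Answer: 2259560/7 ≈ 3.2279e+5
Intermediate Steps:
W(y, N) = N + y
B = 181281/7 (B = 2 + (⅐)*181267 = 2 + 181267/7 = 181281/7 ≈ 25897.)
x(n, b) = -348 + b² (x(n, b) = b² - 348 = -348 + b²)
(B + 294844) + x(W(-19, -3), O) = (181281/7 + 294844) + (-348 + 49²) = 2245189/7 + (-348 + 2401) = 2245189/7 + 2053 = 2259560/7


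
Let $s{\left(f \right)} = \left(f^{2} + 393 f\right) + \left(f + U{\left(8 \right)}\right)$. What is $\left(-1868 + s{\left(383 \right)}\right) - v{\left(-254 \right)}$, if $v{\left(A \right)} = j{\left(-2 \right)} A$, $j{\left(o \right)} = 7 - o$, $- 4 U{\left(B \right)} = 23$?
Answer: $\frac{1192013}{4} \approx 2.98 \cdot 10^{5}$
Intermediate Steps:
$U{\left(B \right)} = - \frac{23}{4}$ ($U{\left(B \right)} = \left(- \frac{1}{4}\right) 23 = - \frac{23}{4}$)
$v{\left(A \right)} = 9 A$ ($v{\left(A \right)} = \left(7 - -2\right) A = \left(7 + 2\right) A = 9 A$)
$s{\left(f \right)} = - \frac{23}{4} + f^{2} + 394 f$ ($s{\left(f \right)} = \left(f^{2} + 393 f\right) + \left(f - \frac{23}{4}\right) = \left(f^{2} + 393 f\right) + \left(- \frac{23}{4} + f\right) = - \frac{23}{4} + f^{2} + 394 f$)
$\left(-1868 + s{\left(383 \right)}\right) - v{\left(-254 \right)} = \left(-1868 + \left(- \frac{23}{4} + 383^{2} + 394 \cdot 383\right)\right) - 9 \left(-254\right) = \left(-1868 + \left(- \frac{23}{4} + 146689 + 150902\right)\right) - -2286 = \left(-1868 + \frac{1190341}{4}\right) + 2286 = \frac{1182869}{4} + 2286 = \frac{1192013}{4}$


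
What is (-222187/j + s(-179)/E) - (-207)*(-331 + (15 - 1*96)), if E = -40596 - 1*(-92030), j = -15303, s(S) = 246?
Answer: -33557567888936/393547251 ≈ -85270.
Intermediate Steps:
E = 51434 (E = -40596 + 92030 = 51434)
(-222187/j + s(-179)/E) - (-207)*(-331 + (15 - 1*96)) = (-222187/(-15303) + 246/51434) - (-207)*(-331 + (15 - 1*96)) = (-222187*(-1/15303) + 246*(1/51434)) - (-207)*(-331 + (15 - 96)) = (222187/15303 + 123/25717) - (-207)*(-331 - 81) = 5715865348/393547251 - (-207)*(-412) = 5715865348/393547251 - 1*85284 = 5715865348/393547251 - 85284 = -33557567888936/393547251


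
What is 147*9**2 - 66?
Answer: 11841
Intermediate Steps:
147*9**2 - 66 = 147*81 - 66 = 11907 - 66 = 11841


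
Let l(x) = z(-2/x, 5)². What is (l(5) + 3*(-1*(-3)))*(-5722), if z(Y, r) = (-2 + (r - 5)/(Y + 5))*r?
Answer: -623698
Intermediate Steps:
z(Y, r) = r*(-2 + (-5 + r)/(5 + Y)) (z(Y, r) = (-2 + (-5 + r)/(5 + Y))*r = r*(-2 + (-5 + r)/(5 + Y)))
l(x) = 25*(-10 + 4/x)²/(5 - 2/x)² (l(x) = (5*(-15 + 5 - (-4)/x)/(5 - 2/x))² = (5*(-15 + 5 + 4/x)/(5 - 2/x))² = (5*(-10 + 4/x)/(5 - 2/x))² = 25*(-10 + 4/x)²/(5 - 2/x)²)
(l(5) + 3*(-1*(-3)))*(-5722) = (100 + 3*(-1*(-3)))*(-5722) = (100 + 3*3)*(-5722) = (100 + 9)*(-5722) = 109*(-5722) = -623698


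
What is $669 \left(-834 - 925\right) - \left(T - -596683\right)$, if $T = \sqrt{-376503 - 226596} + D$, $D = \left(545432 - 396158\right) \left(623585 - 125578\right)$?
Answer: $-74341270372 - 3 i \sqrt{67011} \approx -7.4341 \cdot 10^{10} - 776.59 i$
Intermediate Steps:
$D = 74339496918$ ($D = 149274 \cdot 498007 = 74339496918$)
$T = 74339496918 + 3 i \sqrt{67011}$ ($T = \sqrt{-376503 - 226596} + 74339496918 = \sqrt{-603099} + 74339496918 = 3 i \sqrt{67011} + 74339496918 = 74339496918 + 3 i \sqrt{67011} \approx 7.4339 \cdot 10^{10} + 776.59 i$)
$669 \left(-834 - 925\right) - \left(T - -596683\right) = 669 \left(-834 - 925\right) - \left(\left(74339496918 + 3 i \sqrt{67011}\right) - -596683\right) = 669 \left(-1759\right) - \left(\left(74339496918 + 3 i \sqrt{67011}\right) + 596683\right) = -1176771 - \left(74340093601 + 3 i \sqrt{67011}\right) = -74341270372 - 3 i \sqrt{67011}$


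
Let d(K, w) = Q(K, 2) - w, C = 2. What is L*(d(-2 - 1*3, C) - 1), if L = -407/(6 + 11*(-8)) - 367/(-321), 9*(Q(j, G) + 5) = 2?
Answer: -5625935/118449 ≈ -47.497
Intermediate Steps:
Q(j, G) = -43/9 (Q(j, G) = -5 + (⅑)*2 = -5 + 2/9 = -43/9)
d(K, w) = -43/9 - w
L = 160741/26322 (L = -407/(6 - 88) - 367*(-1/321) = -407/(-82) + 367/321 = -407*(-1/82) + 367/321 = 407/82 + 367/321 = 160741/26322 ≈ 6.1067)
L*(d(-2 - 1*3, C) - 1) = 160741*((-43/9 - 1*2) - 1)/26322 = 160741*((-43/9 - 2) - 1)/26322 = 160741*(-61/9 - 1)/26322 = (160741/26322)*(-70/9) = -5625935/118449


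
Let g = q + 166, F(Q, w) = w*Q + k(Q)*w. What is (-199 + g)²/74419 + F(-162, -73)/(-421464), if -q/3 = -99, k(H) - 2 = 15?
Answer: 28586629829/31364929416 ≈ 0.91142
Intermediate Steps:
k(H) = 17 (k(H) = 2 + 15 = 17)
F(Q, w) = 17*w + Q*w (F(Q, w) = w*Q + 17*w = Q*w + 17*w = 17*w + Q*w)
q = 297 (q = -3*(-99) = 297)
g = 463 (g = 297 + 166 = 463)
(-199 + g)²/74419 + F(-162, -73)/(-421464) = (-199 + 463)²/74419 - 73*(17 - 162)/(-421464) = 264²*(1/74419) - 73*(-145)*(-1/421464) = 69696*(1/74419) + 10585*(-1/421464) = 69696/74419 - 10585/421464 = 28586629829/31364929416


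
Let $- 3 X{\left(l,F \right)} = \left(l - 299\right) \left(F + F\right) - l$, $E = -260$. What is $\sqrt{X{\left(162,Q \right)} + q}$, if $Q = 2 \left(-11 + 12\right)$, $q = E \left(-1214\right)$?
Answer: $\frac{\sqrt{2842890}}{3} \approx 562.03$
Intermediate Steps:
$q = 315640$ ($q = \left(-260\right) \left(-1214\right) = 315640$)
$Q = 2$ ($Q = 2 \cdot 1 = 2$)
$X{\left(l,F \right)} = \frac{l}{3} - \frac{2 F \left(-299 + l\right)}{3}$ ($X{\left(l,F \right)} = - \frac{\left(l - 299\right) \left(F + F\right) - l}{3} = - \frac{\left(-299 + l\right) 2 F - l}{3} = - \frac{2 F \left(-299 + l\right) - l}{3} = - \frac{- l + 2 F \left(-299 + l\right)}{3} = \frac{l}{3} - \frac{2 F \left(-299 + l\right)}{3}$)
$\sqrt{X{\left(162,Q \right)} + q} = \sqrt{\left(\frac{1}{3} \cdot 162 + \frac{598}{3} \cdot 2 - \frac{4}{3} \cdot 162\right) + 315640} = \sqrt{\left(54 + \frac{1196}{3} - 216\right) + 315640} = \sqrt{\frac{710}{3} + 315640} = \sqrt{\frac{947630}{3}} = \frac{\sqrt{2842890}}{3}$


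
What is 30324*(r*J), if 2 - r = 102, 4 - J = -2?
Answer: -18194400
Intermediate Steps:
J = 6 (J = 4 - 1*(-2) = 4 + 2 = 6)
r = -100 (r = 2 - 1*102 = 2 - 102 = -100)
30324*(r*J) = 30324*(-100*6) = 30324*(-600) = -18194400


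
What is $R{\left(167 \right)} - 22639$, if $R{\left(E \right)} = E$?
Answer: $-22472$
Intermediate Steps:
$R{\left(167 \right)} - 22639 = 167 - 22639 = -22472$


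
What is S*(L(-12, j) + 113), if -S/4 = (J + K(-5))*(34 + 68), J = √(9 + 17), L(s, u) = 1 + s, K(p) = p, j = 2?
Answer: 208080 - 41616*√26 ≈ -4120.8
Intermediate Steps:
J = √26 ≈ 5.0990
S = 2040 - 408*√26 (S = -4*(√26 - 5)*(34 + 68) = -4*(-5 + √26)*102 = -4*(-510 + 102*√26) = 2040 - 408*√26 ≈ -40.400)
S*(L(-12, j) + 113) = (2040 - 408*√26)*((1 - 12) + 113) = (2040 - 408*√26)*(-11 + 113) = (2040 - 408*√26)*102 = 208080 - 41616*√26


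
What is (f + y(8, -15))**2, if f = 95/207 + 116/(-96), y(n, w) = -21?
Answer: 1297224289/2742336 ≈ 473.04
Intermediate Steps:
f = -1241/1656 (f = 95*(1/207) + 116*(-1/96) = 95/207 - 29/24 = -1241/1656 ≈ -0.74940)
(f + y(8, -15))**2 = (-1241/1656 - 21)**2 = (-36017/1656)**2 = 1297224289/2742336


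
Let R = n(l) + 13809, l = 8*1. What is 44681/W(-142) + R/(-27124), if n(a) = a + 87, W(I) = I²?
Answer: 232891797/136732084 ≈ 1.7033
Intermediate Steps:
l = 8
n(a) = 87 + a
R = 13904 (R = (87 + 8) + 13809 = 95 + 13809 = 13904)
44681/W(-142) + R/(-27124) = 44681/((-142)²) + 13904/(-27124) = 44681/20164 + 13904*(-1/27124) = 44681*(1/20164) - 3476/6781 = 44681/20164 - 3476/6781 = 232891797/136732084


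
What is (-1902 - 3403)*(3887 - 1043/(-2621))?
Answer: -54051955350/2621 ≈ -2.0623e+7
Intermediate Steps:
(-1902 - 3403)*(3887 - 1043/(-2621)) = -5305*(3887 - 1043*(-1/2621)) = -5305*(3887 + 1043/2621) = -5305*10188870/2621 = -54051955350/2621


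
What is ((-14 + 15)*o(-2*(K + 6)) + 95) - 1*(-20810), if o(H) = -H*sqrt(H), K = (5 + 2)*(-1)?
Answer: 20905 - 2*sqrt(2) ≈ 20902.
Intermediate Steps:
K = -7 (K = 7*(-1) = -7)
o(H) = -H**(3/2)
((-14 + 15)*o(-2*(K + 6)) + 95) - 1*(-20810) = ((-14 + 15)*(-(-2*(-7 + 6))**(3/2)) + 95) - 1*(-20810) = (1*(-(-2*(-1))**(3/2)) + 95) + 20810 = (1*(-2**(3/2)) + 95) + 20810 = (1*(-2*sqrt(2)) + 95) + 20810 = (-2*sqrt(2) + 95) + 20810 = (95 - 2*sqrt(2)) + 20810 = 20905 - 2*sqrt(2)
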